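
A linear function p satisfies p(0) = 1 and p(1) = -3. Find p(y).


p(y) = my + b. Using p(0)=1, p(1)=-3:
m = (1 + 3)/(0 - 1) = 4/-1 = -4
b = 1 - m*(0) = 1 = 1
p(y) = -4y + 1


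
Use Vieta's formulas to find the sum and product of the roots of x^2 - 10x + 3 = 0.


For ax^2+bx+c=0: sum = -b/a, product = c/a.
a=1, b=-10, c=3
Sum = -(-10)/1 = 10
Product = (3)/1 = 3


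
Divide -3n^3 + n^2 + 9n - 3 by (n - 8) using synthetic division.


Synthetic division with c = 8. Coefficients: -3, 1, 9, -3
Bring down -3.
  -3 * 8 = -24; -24 + 1 = -23
  -23 * 8 = -184; -184 + 9 = -175
  -175 * 8 = -1400; -1400 - 3 = -1403
Quotient: -3n^2 - 23n - 175, Remainder: -1403


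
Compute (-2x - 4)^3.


Expand (-2x - 4)^3 by repeated multiplication:
  (-2x - 4)^2 = 4x^2 + 16x + 16
= -8x^3 - 48x^2 - 96x - 64


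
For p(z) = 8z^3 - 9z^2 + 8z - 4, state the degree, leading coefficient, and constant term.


Highest power of z is 3, with coefficient 8. Constant term is -4.
Degree = 3, leading coefficient = 8, constant term = -4


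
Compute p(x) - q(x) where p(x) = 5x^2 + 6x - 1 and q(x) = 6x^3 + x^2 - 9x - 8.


Distribute the minus sign:
  (5x^2 + 6x - 1)
- (6x^3 + x^2 - 9x - 8)
Negate second polynomial: -6x^3 - x^2 + 9x + 8
Add: -6x^3 + 4x^2 + 15x + 7


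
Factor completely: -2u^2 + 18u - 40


Roots satisfy r1 + r2 = -b/a = 9 and r1*r2 = c/a = 20.
So r1 = 5, r2 = 4.
-2u^2 + 18u - 40 = -2(u - r1)(u - r2) = -2(u - 5)(u - 4)


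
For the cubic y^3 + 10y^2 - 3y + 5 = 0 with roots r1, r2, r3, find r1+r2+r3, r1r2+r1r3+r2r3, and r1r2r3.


Monic cubic y^3+by^2+cy+d=0: sum=-b, pairwise sum=c, product=-d.
b=10, c=-3, d=5
r1+r2+r3 = -10
r1r2+r1r3+r2r3 = -3
r1r2r3 = -5


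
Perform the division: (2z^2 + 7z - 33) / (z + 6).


(2z^2 + 7z - 33) / (z + 6)
Step 1: 2z * (z + 6) = 2z^2 + 12z; subtract.
Step 2: -5 * (z + 6) = -5z - 30; subtract.
Quotient: 2z - 5, Remainder: -3


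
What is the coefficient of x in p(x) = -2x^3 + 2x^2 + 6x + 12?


Read off the coefficient of x: 6


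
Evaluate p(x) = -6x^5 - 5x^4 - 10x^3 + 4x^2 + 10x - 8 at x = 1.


Using direct substitution:
  -6 * (1)^5 = -6
  -5 * (1)^4 = -5
  -10 * (1)^3 = -10
  4 * (1)^2 = 4
  10 * (1)^1 = 10
  constant: -8
Sum = -6 - 5 - 10 + 4 + 10 - 8 = -15


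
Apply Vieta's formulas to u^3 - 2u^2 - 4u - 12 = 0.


Monic cubic u^3+bu^2+cu+d=0: sum=-b, pairwise sum=c, product=-d.
b=-2, c=-4, d=-12
r1+r2+r3 = 2
r1r2+r1r3+r2r3 = -4
r1r2r3 = 12


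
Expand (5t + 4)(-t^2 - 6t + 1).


Distribute each term of the first polynomial:
  (5t)(-t^2 - 6t + 1) = -5t^3 - 30t^2 + 5t
  (4)(-t^2 - 6t + 1) = -4t^2 - 24t + 4
Sum: -5t^3 - 34t^2 - 19t + 4


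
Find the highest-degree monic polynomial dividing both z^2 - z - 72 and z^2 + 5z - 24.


Factor each:
  z^2 - z - 72 = (z + 8)(z - 9)
  z^2 + 5z - 24 = (z + 8)(z - 3)
Common monic factor: z + 8


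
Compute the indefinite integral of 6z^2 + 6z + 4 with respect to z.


Reverse power rule on each term:
  ∫ 6z^2 dz = 2z^3
  ∫ 6z dz = 3z^2
  ∫ 4 dz = 4z
F(z) = 2z^3 + 3z^2 + 4z + C


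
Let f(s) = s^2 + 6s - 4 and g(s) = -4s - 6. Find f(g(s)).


Substitute g(s) into f:
f(g(s)) = 1*(-4s - 6)^2 + 6*(-4s - 6) + (-4)
(-4s - 6)^2 = 16s^2 + 48s + 36
Expand and combine: 16s^2 + 24s - 4


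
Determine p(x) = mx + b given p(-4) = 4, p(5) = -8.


p(x) = mx + b. Using p(-4)=4, p(5)=-8:
m = (4 + 8)/(-4 - 5) = 12/-9 = -4/3
b = 4 - m*(-4) = 4 - 16/3 = -4/3
p(x) = -(4/3)x - (4/3)


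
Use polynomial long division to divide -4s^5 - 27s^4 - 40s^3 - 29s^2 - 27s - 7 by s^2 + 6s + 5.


(-4s^5 - 27s^4 - 40s^3 - 29s^2 - 27s - 7) / (s^2 + 6s + 5)
Step 1: -4s^3 * (s^2 + 6s + 5) = -4s^5 - 24s^4 - 20s^3; subtract.
Step 2: -3s^2 * (s^2 + 6s + 5) = -3s^4 - 18s^3 - 15s^2; subtract.
Step 3: -2s * (s^2 + 6s + 5) = -2s^3 - 12s^2 - 10s; subtract.
Step 4: -2 * (s^2 + 6s + 5) = -2s^2 - 12s - 10; subtract.
Quotient: -4s^3 - 3s^2 - 2s - 2, Remainder: -5s + 3


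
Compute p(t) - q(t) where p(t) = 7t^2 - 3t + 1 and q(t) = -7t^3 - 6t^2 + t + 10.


Distribute the minus sign:
  (7t^2 - 3t + 1)
- (-7t^3 - 6t^2 + t + 10)
Negate second polynomial: 7t^3 + 6t^2 - t - 10
Add: 7t^3 + 13t^2 - 4t - 9


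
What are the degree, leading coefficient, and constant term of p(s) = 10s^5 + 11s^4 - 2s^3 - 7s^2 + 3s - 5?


Highest power of s is 5, with coefficient 10. Constant term is -5.
Degree = 5, leading coefficient = 10, constant term = -5


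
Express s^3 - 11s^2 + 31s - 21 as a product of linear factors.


Try integer roots (divisors of -21). s=7: p(7)=0.
Divide out (s - 7): quotient is s^2 - 4s + 3.
Factor the quadratic: (s - 3)(s - 1)
Result: (s - 7)(s - 3)(s - 1)


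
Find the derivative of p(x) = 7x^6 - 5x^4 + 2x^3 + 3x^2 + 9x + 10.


Apply the power rule term by term:
  d/dx(7x^6) = 42x^5
  d/dx(-5x^4) = -20x^3
  d/dx(2x^3) = 6x^2
  d/dx(3x^2) = 6x
  d/dx(9x) = 9
  d/dx(10) = 0
p'(x) = 42x^5 - 20x^3 + 6x^2 + 6x + 9


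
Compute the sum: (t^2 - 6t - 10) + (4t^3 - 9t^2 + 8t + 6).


Align terms by degree and add:
  t^2 - 6t - 10
+ 4t^3 - 9t^2 + 8t + 6
= 4t^3 - 8t^2 + 2t - 4


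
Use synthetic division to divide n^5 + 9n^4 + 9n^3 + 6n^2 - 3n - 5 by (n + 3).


Synthetic division with c = -3. Coefficients: 1, 9, 9, 6, -3, -5
Bring down 1.
  1 * -3 = -3; -3 + 9 = 6
  6 * -3 = -18; -18 + 9 = -9
  -9 * -3 = 27; 27 + 6 = 33
  33 * -3 = -99; -99 - 3 = -102
  -102 * -3 = 306; 306 - 5 = 301
Quotient: n^4 + 6n^3 - 9n^2 + 33n - 102, Remainder: 301


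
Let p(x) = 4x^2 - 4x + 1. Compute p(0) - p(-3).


p(0) = 1
p(-3) = 49
p(0) - p(-3) = 1 - 49 = -48


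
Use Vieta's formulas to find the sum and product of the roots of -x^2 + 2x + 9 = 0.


For ax^2+bx+c=0: sum = -b/a, product = c/a.
a=-1, b=2, c=9
Sum = -(2)/-1 = 2
Product = (9)/-1 = -9


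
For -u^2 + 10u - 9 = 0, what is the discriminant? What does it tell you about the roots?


D = b^2 - 4ac = (10)^2 - 4(-1)(-9) = 100 - 36 = 64
Since D > 0: two distinct rational roots


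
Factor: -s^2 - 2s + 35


Roots satisfy r1 + r2 = -b/a = -2 and r1*r2 = c/a = -35.
So r1 = -7, r2 = 5.
-s^2 - 2s + 35 = -(s - r1)(s - r2) = -(s + 7)(s - 5)


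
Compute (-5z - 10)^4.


Expand (-5z - 10)^4 by repeated multiplication:
  (-5z - 10)^2 = 25z^2 + 100z + 100
  (-5z - 10)^3 = -125z^3 - 750z^2 - 1500z - 1000
= 625z^4 + 5000z^3 + 15000z^2 + 20000z + 10000


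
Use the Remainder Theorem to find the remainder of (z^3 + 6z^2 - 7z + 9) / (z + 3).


By the Remainder Theorem, the remainder equals p(-3):
  1*(-3)^3 = -27
  6*(-3)^2 = 54
  -7*(-3)^1 = 21
  constant: 9
Sum: -27 + 54 + 21 + 9 = 57


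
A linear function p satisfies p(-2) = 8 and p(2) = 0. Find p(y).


p(y) = my + b. Using p(-2)=8, p(2)=0:
m = (8)/(-2 - 2) = 8/-4 = -2
b = 8 - m*(-2) = 8 - 4 = 4
p(y) = -2y + 4


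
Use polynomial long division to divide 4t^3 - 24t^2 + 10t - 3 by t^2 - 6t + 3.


(4t^3 - 24t^2 + 10t - 3) / (t^2 - 6t + 3)
Step 1: 4t * (t^2 - 6t + 3) = 4t^3 - 24t^2 + 12t; subtract.
Step 2: 0 * (t^2 - 6t + 3) = 0; subtract.
Quotient: 4t, Remainder: -2t - 3


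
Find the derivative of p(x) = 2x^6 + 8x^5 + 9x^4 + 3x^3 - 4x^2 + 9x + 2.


Apply the power rule term by term:
  d/dx(2x^6) = 12x^5
  d/dx(8x^5) = 40x^4
  d/dx(9x^4) = 36x^3
  d/dx(3x^3) = 9x^2
  d/dx(-4x^2) = -8x
  d/dx(9x) = 9
  d/dx(2) = 0
p'(x) = 12x^5 + 40x^4 + 36x^3 + 9x^2 - 8x + 9


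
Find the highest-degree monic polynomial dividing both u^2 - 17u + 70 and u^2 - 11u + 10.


Factor each:
  u^2 - 17u + 70 = (u - 10)(u - 7)
  u^2 - 11u + 10 = (u - 10)(u - 1)
Common monic factor: u - 10


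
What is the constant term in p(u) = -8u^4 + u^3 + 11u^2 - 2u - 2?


Read off the constant term: -2


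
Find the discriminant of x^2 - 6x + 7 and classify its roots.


D = b^2 - 4ac = (-6)^2 - 4(1)(7) = 36 - 28 = 8
Since D > 0: two distinct irrational roots


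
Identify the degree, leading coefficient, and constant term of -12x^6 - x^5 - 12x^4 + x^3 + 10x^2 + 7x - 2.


Highest power of x is 6, with coefficient -12. Constant term is -2.
Degree = 6, leading coefficient = -12, constant term = -2


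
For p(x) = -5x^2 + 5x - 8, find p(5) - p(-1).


p(5) = -108
p(-1) = -18
p(5) - p(-1) = -108 + 18 = -90


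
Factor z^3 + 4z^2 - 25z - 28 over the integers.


Try integer roots (divisors of -28). z=-1: p(-1)=0.
Divide out (z + 1): quotient is z^2 + 3z - 28.
Factor the quadratic: (z - 4)(z + 7)
Result: (z + 1)(z - 4)(z + 7)


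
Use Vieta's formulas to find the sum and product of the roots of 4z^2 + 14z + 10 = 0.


For az^2+bz+c=0: sum = -b/a, product = c/a.
a=4, b=14, c=10
Sum = -(14)/4 = -7/2
Product = (10)/4 = 5/2


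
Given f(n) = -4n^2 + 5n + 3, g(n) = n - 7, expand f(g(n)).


Substitute g(n) into f:
f(g(n)) = -4*(n - 7)^2 + 5*(n - 7) + 3
(n - 7)^2 = n^2 - 14n + 49
Expand and combine: -4n^2 + 61n - 228


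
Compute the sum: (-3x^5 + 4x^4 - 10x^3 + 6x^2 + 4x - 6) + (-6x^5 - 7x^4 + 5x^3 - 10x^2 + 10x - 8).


Align terms by degree and add:
  -3x^5 + 4x^4 - 10x^3 + 6x^2 + 4x - 6
  -6x^5 - 7x^4 + 5x^3 - 10x^2 + 10x - 8
= -9x^5 - 3x^4 - 5x^3 - 4x^2 + 14x - 14


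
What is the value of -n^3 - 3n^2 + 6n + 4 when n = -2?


Using direct substitution:
  -1 * (-2)^3 = 8
  -3 * (-2)^2 = -12
  6 * (-2)^1 = -12
  constant: 4
Sum = 8 - 12 - 12 + 4 = -12


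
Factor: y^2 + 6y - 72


Roots satisfy r1 + r2 = -b/a = -6 and r1*r2 = c/a = -72.
So r1 = -12, r2 = 6.
y^2 + 6y - 72 = (y - r1)(y - r2) = (y + 12)(y - 6)


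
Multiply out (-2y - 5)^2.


Expand (-2y - 5)^2 by repeated multiplication:
= 4y^2 + 20y + 25


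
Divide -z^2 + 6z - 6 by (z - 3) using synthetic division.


Synthetic division with c = 3. Coefficients: -1, 6, -6
Bring down -1.
  -1 * 3 = -3; -3 + 6 = 3
  3 * 3 = 9; 9 - 6 = 3
Quotient: -z + 3, Remainder: 3


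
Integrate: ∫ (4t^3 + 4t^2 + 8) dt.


Reverse power rule on each term:
  ∫ 4t^3 dt = t^4
  ∫ 4t^2 dt = (4/3)t^3
  ∫ 8 dt = 8t
F(t) = t^4 + (4/3)t^3 + 8t + C


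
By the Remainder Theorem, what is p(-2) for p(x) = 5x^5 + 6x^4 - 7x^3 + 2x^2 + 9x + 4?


By the Remainder Theorem, the remainder equals p(-2):
  5*(-2)^5 = -160
  6*(-2)^4 = 96
  -7*(-2)^3 = 56
  2*(-2)^2 = 8
  9*(-2)^1 = -18
  constant: 4
Sum: -160 + 96 + 56 + 8 - 18 + 4 = -14


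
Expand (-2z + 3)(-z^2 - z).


Distribute each term of the first polynomial:
  (-2z)(-z^2 - z) = 2z^3 + 2z^2
  (3)(-z^2 - z) = -3z^2 - 3z
Sum: 2z^3 - z^2 - 3z


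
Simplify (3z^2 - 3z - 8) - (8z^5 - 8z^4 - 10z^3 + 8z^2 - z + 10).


Distribute the minus sign:
  (3z^2 - 3z - 8)
- (8z^5 - 8z^4 - 10z^3 + 8z^2 - z + 10)
Negate second polynomial: -8z^5 + 8z^4 + 10z^3 - 8z^2 + z - 10
Add: -8z^5 + 8z^4 + 10z^3 - 5z^2 - 2z - 18


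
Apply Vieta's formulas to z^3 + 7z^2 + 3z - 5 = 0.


Monic cubic z^3+bz^2+cz+d=0: sum=-b, pairwise sum=c, product=-d.
b=7, c=3, d=-5
r1+r2+r3 = -7
r1r2+r1r3+r2r3 = 3
r1r2r3 = 5


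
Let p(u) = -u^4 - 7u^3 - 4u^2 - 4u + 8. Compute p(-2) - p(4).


p(-2) = 40
p(4) = -776
p(-2) - p(4) = 40 + 776 = 816


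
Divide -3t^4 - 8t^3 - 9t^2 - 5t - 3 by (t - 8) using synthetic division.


Synthetic division with c = 8. Coefficients: -3, -8, -9, -5, -3
Bring down -3.
  -3 * 8 = -24; -24 - 8 = -32
  -32 * 8 = -256; -256 - 9 = -265
  -265 * 8 = -2120; -2120 - 5 = -2125
  -2125 * 8 = -17000; -17000 - 3 = -17003
Quotient: -3t^3 - 32t^2 - 265t - 2125, Remainder: -17003


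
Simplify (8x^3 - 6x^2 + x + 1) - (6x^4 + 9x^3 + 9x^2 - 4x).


Distribute the minus sign:
  (8x^3 - 6x^2 + x + 1)
- (6x^4 + 9x^3 + 9x^2 - 4x)
Negate second polynomial: -6x^4 - 9x^3 - 9x^2 + 4x
Add: -6x^4 - x^3 - 15x^2 + 5x + 1


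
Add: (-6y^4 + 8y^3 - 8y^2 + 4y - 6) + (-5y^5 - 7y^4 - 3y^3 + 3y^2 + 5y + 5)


Align terms by degree and add:
  -6y^4 + 8y^3 - 8y^2 + 4y - 6
  -5y^5 - 7y^4 - 3y^3 + 3y^2 + 5y + 5
= -5y^5 - 13y^4 + 5y^3 - 5y^2 + 9y - 1


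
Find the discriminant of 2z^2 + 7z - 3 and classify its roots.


D = b^2 - 4ac = (7)^2 - 4(2)(-3) = 49 + 24 = 73
Since D > 0: two distinct irrational roots


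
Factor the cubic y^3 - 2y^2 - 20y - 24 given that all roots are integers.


Try integer roots (divisors of -24). y=-2: p(-2)=0.
Divide out (y + 2): quotient is y^2 - 4y - 12.
Factor the quadratic: (y + 2)(y - 6)
Result: (y + 2)(y + 2)(y - 6)


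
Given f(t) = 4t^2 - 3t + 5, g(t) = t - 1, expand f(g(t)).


Substitute g(t) into f:
f(g(t)) = 4*(t - 1)^2 + (-3)*(t - 1) + 5
(t - 1)^2 = t^2 - 2t + 1
Expand and combine: 4t^2 - 11t + 12


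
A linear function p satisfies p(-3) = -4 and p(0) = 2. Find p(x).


p(x) = mx + b. Using p(-3)=-4, p(0)=2:
m = (-4 - 2)/(-3) = -6/-3 = 2
b = -4 - m*(-3) = -4 + 6 = 2
p(x) = 2x + 2


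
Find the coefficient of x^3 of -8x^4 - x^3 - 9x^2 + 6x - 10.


Read off the coefficient of x^3: -1


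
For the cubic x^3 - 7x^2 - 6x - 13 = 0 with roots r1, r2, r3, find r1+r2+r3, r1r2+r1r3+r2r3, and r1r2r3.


Monic cubic x^3+bx^2+cx+d=0: sum=-b, pairwise sum=c, product=-d.
b=-7, c=-6, d=-13
r1+r2+r3 = 7
r1r2+r1r3+r2r3 = -6
r1r2r3 = 13


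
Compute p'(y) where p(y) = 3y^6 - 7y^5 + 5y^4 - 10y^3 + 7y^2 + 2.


Apply the power rule term by term:
  d/dy(3y^6) = 18y^5
  d/dy(-7y^5) = -35y^4
  d/dy(5y^4) = 20y^3
  d/dy(-10y^3) = -30y^2
  d/dy(7y^2) = 14y
  d/dy(2) = 0
p'(y) = 18y^5 - 35y^4 + 20y^3 - 30y^2 + 14y


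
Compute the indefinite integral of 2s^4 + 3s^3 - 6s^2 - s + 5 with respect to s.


Reverse power rule on each term:
  ∫ 2s^4 ds = (2/5)s^5
  ∫ 3s^3 ds = (3/4)s^4
  ∫ -6s^2 ds = -2s^3
  ∫ -s ds = -(1/2)s^2
  ∫ 5 ds = 5s
F(s) = (2/5)s^5 + (3/4)s^4 - 2s^3 - (1/2)s^2 + 5s + C


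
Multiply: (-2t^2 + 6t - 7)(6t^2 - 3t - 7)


Distribute each term of the first polynomial:
  (-2t^2)(6t^2 - 3t - 7) = -12t^4 + 6t^3 + 14t^2
  (6t)(6t^2 - 3t - 7) = 36t^3 - 18t^2 - 42t
  (-7)(6t^2 - 3t - 7) = -42t^2 + 21t + 49
Sum: -12t^4 + 42t^3 - 46t^2 - 21t + 49


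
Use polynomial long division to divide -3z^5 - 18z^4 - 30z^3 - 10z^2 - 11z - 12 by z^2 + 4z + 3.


(-3z^5 - 18z^4 - 30z^3 - 10z^2 - 11z - 12) / (z^2 + 4z + 3)
Step 1: -3z^3 * (z^2 + 4z + 3) = -3z^5 - 12z^4 - 9z^3; subtract.
Step 2: -6z^2 * (z^2 + 4z + 3) = -6z^4 - 24z^3 - 18z^2; subtract.
Step 3: 3z * (z^2 + 4z + 3) = 3z^3 + 12z^2 + 9z; subtract.
Step 4: -4 * (z^2 + 4z + 3) = -4z^2 - 16z - 12; subtract.
Quotient: -3z^3 - 6z^2 + 3z - 4, Remainder: -4z


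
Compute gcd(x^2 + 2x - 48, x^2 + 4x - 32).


Factor each:
  x^2 + 2x - 48 = (x + 8)(x - 6)
  x^2 + 4x - 32 = (x + 8)(x - 4)
Common monic factor: x + 8


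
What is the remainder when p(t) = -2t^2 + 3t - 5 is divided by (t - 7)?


By the Remainder Theorem, the remainder equals p(7):
  -2*(7)^2 = -98
  3*(7)^1 = 21
  constant: -5
Sum: -98 + 21 - 5 = -82


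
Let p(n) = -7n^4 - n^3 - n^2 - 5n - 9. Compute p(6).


Using direct substitution:
  -7 * (6)^4 = -9072
  -1 * (6)^3 = -216
  -1 * (6)^2 = -36
  -5 * (6)^1 = -30
  constant: -9
Sum = -9072 - 216 - 36 - 30 - 9 = -9363


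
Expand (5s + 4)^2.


Expand (5s + 4)^2 by repeated multiplication:
= 25s^2 + 40s + 16


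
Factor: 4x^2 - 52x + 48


Roots satisfy r1 + r2 = -b/a = 13 and r1*r2 = c/a = 12.
So r1 = 1, r2 = 12.
4x^2 - 52x + 48 = 4(x - r1)(x - r2) = 4(x - 1)(x - 12)


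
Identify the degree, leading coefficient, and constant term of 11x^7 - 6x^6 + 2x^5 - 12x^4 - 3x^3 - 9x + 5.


Highest power of x is 7, with coefficient 11. Constant term is 5.
Degree = 7, leading coefficient = 11, constant term = 5


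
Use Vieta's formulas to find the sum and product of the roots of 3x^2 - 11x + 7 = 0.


For ax^2+bx+c=0: sum = -b/a, product = c/a.
a=3, b=-11, c=7
Sum = -(-11)/3 = 11/3
Product = (7)/3 = 7/3


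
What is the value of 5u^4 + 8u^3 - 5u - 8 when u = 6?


Using direct substitution:
  5 * (6)^4 = 6480
  8 * (6)^3 = 1728
  0 * (6)^2 = 0
  -5 * (6)^1 = -30
  constant: -8
Sum = 6480 + 1728 + 0 - 30 - 8 = 8170


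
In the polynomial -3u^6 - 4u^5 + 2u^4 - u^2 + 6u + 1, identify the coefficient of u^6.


Read off the coefficient of u^6: -3


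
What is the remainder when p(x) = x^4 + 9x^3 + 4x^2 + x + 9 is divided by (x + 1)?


By the Remainder Theorem, the remainder equals p(-1):
  1*(-1)^4 = 1
  9*(-1)^3 = -9
  4*(-1)^2 = 4
  1*(-1)^1 = -1
  constant: 9
Sum: 1 - 9 + 4 - 1 + 9 = 4


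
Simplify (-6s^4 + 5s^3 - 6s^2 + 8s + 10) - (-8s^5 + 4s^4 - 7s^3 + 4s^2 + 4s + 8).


Distribute the minus sign:
  (-6s^4 + 5s^3 - 6s^2 + 8s + 10)
- (-8s^5 + 4s^4 - 7s^3 + 4s^2 + 4s + 8)
Negate second polynomial: 8s^5 - 4s^4 + 7s^3 - 4s^2 - 4s - 8
Add: 8s^5 - 10s^4 + 12s^3 - 10s^2 + 4s + 2


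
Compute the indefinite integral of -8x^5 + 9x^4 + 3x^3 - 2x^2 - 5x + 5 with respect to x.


Reverse power rule on each term:
  ∫ -8x^5 dx = -(4/3)x^6
  ∫ 9x^4 dx = (9/5)x^5
  ∫ 3x^3 dx = (3/4)x^4
  ∫ -2x^2 dx = -(2/3)x^3
  ∫ -5x dx = -(5/2)x^2
  ∫ 5 dx = 5x
F(x) = -(4/3)x^6 + (9/5)x^5 + (3/4)x^4 - (2/3)x^3 - (5/2)x^2 + 5x + C


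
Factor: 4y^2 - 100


Roots satisfy r1 + r2 = -b/a = 0 and r1*r2 = c/a = -25.
So r1 = -5, r2 = 5.
4y^2 - 100 = 4(y - r1)(y - r2) = 4(y + 5)(y - 5)


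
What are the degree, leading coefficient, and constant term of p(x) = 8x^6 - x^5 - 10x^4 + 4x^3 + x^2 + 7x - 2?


Highest power of x is 6, with coefficient 8. Constant term is -2.
Degree = 6, leading coefficient = 8, constant term = -2


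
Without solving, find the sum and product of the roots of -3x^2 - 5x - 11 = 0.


For ax^2+bx+c=0: sum = -b/a, product = c/a.
a=-3, b=-5, c=-11
Sum = -(-5)/-3 = -5/3
Product = (-11)/-3 = 11/3


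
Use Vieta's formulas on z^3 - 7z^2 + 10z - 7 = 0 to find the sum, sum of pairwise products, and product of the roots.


Monic cubic z^3+bz^2+cz+d=0: sum=-b, pairwise sum=c, product=-d.
b=-7, c=10, d=-7
r1+r2+r3 = 7
r1r2+r1r3+r2r3 = 10
r1r2r3 = 7


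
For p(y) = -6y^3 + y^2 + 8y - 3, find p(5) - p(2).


p(5) = -688
p(2) = -31
p(5) - p(2) = -688 + 31 = -657


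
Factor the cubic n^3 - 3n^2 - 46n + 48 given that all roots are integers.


Try integer roots (divisors of 48). n=1: p(1)=0.
Divide out (n - 1): quotient is n^2 - 2n - 48.
Factor the quadratic: (n + 6)(n - 8)
Result: (n - 1)(n + 6)(n - 8)


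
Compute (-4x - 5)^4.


Expand (-4x - 5)^4 by repeated multiplication:
  (-4x - 5)^2 = 16x^2 + 40x + 25
  (-4x - 5)^3 = -64x^3 - 240x^2 - 300x - 125
= 256x^4 + 1280x^3 + 2400x^2 + 2000x + 625


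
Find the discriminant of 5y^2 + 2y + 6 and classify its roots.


D = b^2 - 4ac = (2)^2 - 4(5)(6) = 4 - 120 = -116
Since D < 0: two complex conjugate roots (no real roots)


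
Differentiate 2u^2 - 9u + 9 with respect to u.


Apply the power rule term by term:
  d/du(2u^2) = 4u
  d/du(-9u) = -9
  d/du(9) = 0
p'(u) = 4u - 9


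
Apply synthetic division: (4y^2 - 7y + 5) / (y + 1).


Synthetic division with c = -1. Coefficients: 4, -7, 5
Bring down 4.
  4 * -1 = -4; -4 - 7 = -11
  -11 * -1 = 11; 11 + 5 = 16
Quotient: 4y - 11, Remainder: 16


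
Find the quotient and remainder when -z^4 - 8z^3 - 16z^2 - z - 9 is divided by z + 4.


(-z^4 - 8z^3 - 16z^2 - z - 9) / (z + 4)
Step 1: -z^3 * (z + 4) = -z^4 - 4z^3; subtract.
Step 2: -4z^2 * (z + 4) = -4z^3 - 16z^2; subtract.
Step 3: 0 * (z + 4) = 0; subtract.
Step 4: -1 * (z + 4) = -z - 4; subtract.
Quotient: -z^3 - 4z^2 - 1, Remainder: -5


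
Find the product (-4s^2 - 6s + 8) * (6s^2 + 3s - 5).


Distribute each term of the first polynomial:
  (-4s^2)(6s^2 + 3s - 5) = -24s^4 - 12s^3 + 20s^2
  (-6s)(6s^2 + 3s - 5) = -36s^3 - 18s^2 + 30s
  (8)(6s^2 + 3s - 5) = 48s^2 + 24s - 40
Sum: -24s^4 - 48s^3 + 50s^2 + 54s - 40


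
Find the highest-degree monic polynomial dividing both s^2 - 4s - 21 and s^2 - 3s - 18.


Factor each:
  s^2 - 4s - 21 = (s + 3)(s - 7)
  s^2 - 3s - 18 = (s + 3)(s - 6)
Common monic factor: s + 3


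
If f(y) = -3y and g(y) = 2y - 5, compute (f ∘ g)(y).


Substitute g(y) into f:
f(g(y)) = -3*(2y - 5)
Expand and combine: -6y + 15


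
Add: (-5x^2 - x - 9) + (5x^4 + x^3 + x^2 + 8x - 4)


Align terms by degree and add:
  -5x^2 - x - 9
+ 5x^4 + x^3 + x^2 + 8x - 4
= 5x^4 + x^3 - 4x^2 + 7x - 13


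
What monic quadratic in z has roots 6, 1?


p(z) = (z - 6)(z - 1)
Expand: z^2 - 7z + 6


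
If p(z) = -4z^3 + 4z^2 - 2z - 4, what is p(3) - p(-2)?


p(3) = -82
p(-2) = 48
p(3) - p(-2) = -82 - 48 = -130


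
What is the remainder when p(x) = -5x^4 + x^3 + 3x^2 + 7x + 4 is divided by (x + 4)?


By the Remainder Theorem, the remainder equals p(-4):
  -5*(-4)^4 = -1280
  1*(-4)^3 = -64
  3*(-4)^2 = 48
  7*(-4)^1 = -28
  constant: 4
Sum: -1280 - 64 + 48 - 28 + 4 = -1320


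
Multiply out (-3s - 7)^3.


Expand (-3s - 7)^3 by repeated multiplication:
  (-3s - 7)^2 = 9s^2 + 42s + 49
= -27s^3 - 189s^2 - 441s - 343


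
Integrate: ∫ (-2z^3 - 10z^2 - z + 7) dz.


Reverse power rule on each term:
  ∫ -2z^3 dz = -(1/2)z^4
  ∫ -10z^2 dz = -(10/3)z^3
  ∫ -z dz = -(1/2)z^2
  ∫ 7 dz = 7z
F(z) = -(1/2)z^4 - (10/3)z^3 - (1/2)z^2 + 7z + C


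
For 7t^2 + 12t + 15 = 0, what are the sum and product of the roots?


For at^2+bt+c=0: sum = -b/a, product = c/a.
a=7, b=12, c=15
Sum = -(12)/7 = -12/7
Product = (15)/7 = 15/7


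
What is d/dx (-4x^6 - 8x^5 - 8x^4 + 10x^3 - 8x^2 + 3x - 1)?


Apply the power rule term by term:
  d/dx(-4x^6) = -24x^5
  d/dx(-8x^5) = -40x^4
  d/dx(-8x^4) = -32x^3
  d/dx(10x^3) = 30x^2
  d/dx(-8x^2) = -16x
  d/dx(3x) = 3
  d/dx(-1) = 0
p'(x) = -24x^5 - 40x^4 - 32x^3 + 30x^2 - 16x + 3


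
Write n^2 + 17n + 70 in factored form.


Roots satisfy r1 + r2 = -b/a = -17 and r1*r2 = c/a = 70.
So r1 = -7, r2 = -10.
n^2 + 17n + 70 = (n - r1)(n - r2) = (n + 7)(n + 10)


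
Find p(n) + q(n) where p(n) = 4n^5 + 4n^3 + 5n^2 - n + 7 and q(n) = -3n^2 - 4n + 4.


Align terms by degree and add:
  4n^5 + 4n^3 + 5n^2 - n + 7
  -3n^2 - 4n + 4
= 4n^5 + 4n^3 + 2n^2 - 5n + 11


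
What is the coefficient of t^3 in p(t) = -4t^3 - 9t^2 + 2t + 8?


Read off the coefficient of t^3: -4


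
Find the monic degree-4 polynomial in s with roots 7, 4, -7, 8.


p(s) = (s - 7)(s - 4)(s + 7)(s - 8)
Expand: s^4 - 12s^3 - 17s^2 + 588s - 1568


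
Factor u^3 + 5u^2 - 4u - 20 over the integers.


Try integer roots (divisors of -20). u=-5: p(-5)=0.
Divide out (u + 5): quotient is u^2 - 4.
Factor the quadratic: (u - 2)(u + 2)
Result: (u + 5)(u - 2)(u + 2)


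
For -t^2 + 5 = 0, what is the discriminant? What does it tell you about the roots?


D = b^2 - 4ac = (0)^2 - 4(-1)(5) = 0 + 20 = 20
Since D > 0: two distinct irrational roots


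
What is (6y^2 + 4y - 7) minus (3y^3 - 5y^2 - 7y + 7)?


Distribute the minus sign:
  (6y^2 + 4y - 7)
- (3y^3 - 5y^2 - 7y + 7)
Negate second polynomial: -3y^3 + 5y^2 + 7y - 7
Add: -3y^3 + 11y^2 + 11y - 14


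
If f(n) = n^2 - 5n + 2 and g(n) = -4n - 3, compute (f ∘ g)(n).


Substitute g(n) into f:
f(g(n)) = 1*(-4n - 3)^2 + (-5)*(-4n - 3) + 2
(-4n - 3)^2 = 16n^2 + 24n + 9
Expand and combine: 16n^2 + 44n + 26


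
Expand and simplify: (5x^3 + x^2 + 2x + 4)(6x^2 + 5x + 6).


Distribute each term of the first polynomial:
  (5x^3)(6x^2 + 5x + 6) = 30x^5 + 25x^4 + 30x^3
  (x^2)(6x^2 + 5x + 6) = 6x^4 + 5x^3 + 6x^2
  (2x)(6x^2 + 5x + 6) = 12x^3 + 10x^2 + 12x
  (4)(6x^2 + 5x + 6) = 24x^2 + 20x + 24
Sum: 30x^5 + 31x^4 + 47x^3 + 40x^2 + 32x + 24


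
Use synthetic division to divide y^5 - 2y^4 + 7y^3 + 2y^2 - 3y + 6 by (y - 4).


Synthetic division with c = 4. Coefficients: 1, -2, 7, 2, -3, 6
Bring down 1.
  1 * 4 = 4; 4 - 2 = 2
  2 * 4 = 8; 8 + 7 = 15
  15 * 4 = 60; 60 + 2 = 62
  62 * 4 = 248; 248 - 3 = 245
  245 * 4 = 980; 980 + 6 = 986
Quotient: y^4 + 2y^3 + 15y^2 + 62y + 245, Remainder: 986


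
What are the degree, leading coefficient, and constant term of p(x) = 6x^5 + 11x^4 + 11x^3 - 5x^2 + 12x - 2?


Highest power of x is 5, with coefficient 6. Constant term is -2.
Degree = 5, leading coefficient = 6, constant term = -2


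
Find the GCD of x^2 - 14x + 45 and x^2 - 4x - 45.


Factor each:
  x^2 - 14x + 45 = (x - 9)(x - 5)
  x^2 - 4x - 45 = (x - 9)(x + 5)
Common monic factor: x - 9


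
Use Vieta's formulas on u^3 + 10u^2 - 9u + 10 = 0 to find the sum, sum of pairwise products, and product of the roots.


Monic cubic u^3+bu^2+cu+d=0: sum=-b, pairwise sum=c, product=-d.
b=10, c=-9, d=10
r1+r2+r3 = -10
r1r2+r1r3+r2r3 = -9
r1r2r3 = -10


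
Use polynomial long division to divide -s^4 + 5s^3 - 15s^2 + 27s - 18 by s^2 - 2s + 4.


(-s^4 + 5s^3 - 15s^2 + 27s - 18) / (s^2 - 2s + 4)
Step 1: -s^2 * (s^2 - 2s + 4) = -s^4 + 2s^3 - 4s^2; subtract.
Step 2: 3s * (s^2 - 2s + 4) = 3s^3 - 6s^2 + 12s; subtract.
Step 3: -5 * (s^2 - 2s + 4) = -5s^2 + 10s - 20; subtract.
Quotient: -s^2 + 3s - 5, Remainder: 5s + 2


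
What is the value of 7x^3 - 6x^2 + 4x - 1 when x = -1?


Using direct substitution:
  7 * (-1)^3 = -7
  -6 * (-1)^2 = -6
  4 * (-1)^1 = -4
  constant: -1
Sum = -7 - 6 - 4 - 1 = -18


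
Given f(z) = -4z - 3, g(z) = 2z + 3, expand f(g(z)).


Substitute g(z) into f:
f(g(z)) = -4*(2z + 3) + (-3)
Expand and combine: -8z - 15


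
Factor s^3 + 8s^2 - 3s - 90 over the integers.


Try integer roots (divisors of -90). s=-5: p(-5)=0.
Divide out (s + 5): quotient is s^2 + 3s - 18.
Factor the quadratic: (s + 6)(s - 3)
Result: (s + 5)(s + 6)(s - 3)


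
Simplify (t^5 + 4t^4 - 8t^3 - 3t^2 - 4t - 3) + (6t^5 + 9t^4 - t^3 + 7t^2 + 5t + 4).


Align terms by degree and add:
  t^5 + 4t^4 - 8t^3 - 3t^2 - 4t - 3
+ 6t^5 + 9t^4 - t^3 + 7t^2 + 5t + 4
= 7t^5 + 13t^4 - 9t^3 + 4t^2 + t + 1


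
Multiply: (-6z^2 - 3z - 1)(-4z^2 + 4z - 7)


Distribute each term of the first polynomial:
  (-6z^2)(-4z^2 + 4z - 7) = 24z^4 - 24z^3 + 42z^2
  (-3z)(-4z^2 + 4z - 7) = 12z^3 - 12z^2 + 21z
  (-1)(-4z^2 + 4z - 7) = 4z^2 - 4z + 7
Sum: 24z^4 - 12z^3 + 34z^2 + 17z + 7


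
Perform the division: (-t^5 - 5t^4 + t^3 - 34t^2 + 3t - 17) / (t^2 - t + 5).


(-t^5 - 5t^4 + t^3 - 34t^2 + 3t - 17) / (t^2 - t + 5)
Step 1: -t^3 * (t^2 - t + 5) = -t^5 + t^4 - 5t^3; subtract.
Step 2: -6t^2 * (t^2 - t + 5) = -6t^4 + 6t^3 - 30t^2; subtract.
Step 3: 0 * (t^2 - t + 5) = 0; subtract.
Step 4: -4 * (t^2 - t + 5) = -4t^2 + 4t - 20; subtract.
Quotient: -t^3 - 6t^2 - 4, Remainder: -t + 3


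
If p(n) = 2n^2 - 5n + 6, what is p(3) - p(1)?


p(3) = 9
p(1) = 3
p(3) - p(1) = 9 - 3 = 6


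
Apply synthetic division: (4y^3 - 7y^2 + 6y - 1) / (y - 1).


Synthetic division with c = 1. Coefficients: 4, -7, 6, -1
Bring down 4.
  4 * 1 = 4; 4 - 7 = -3
  -3 * 1 = -3; -3 + 6 = 3
  3 * 1 = 3; 3 - 1 = 2
Quotient: 4y^2 - 3y + 3, Remainder: 2


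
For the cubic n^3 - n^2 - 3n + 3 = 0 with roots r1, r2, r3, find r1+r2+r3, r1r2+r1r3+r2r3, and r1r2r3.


Monic cubic n^3+bn^2+cn+d=0: sum=-b, pairwise sum=c, product=-d.
b=-1, c=-3, d=3
r1+r2+r3 = 1
r1r2+r1r3+r2r3 = -3
r1r2r3 = -3


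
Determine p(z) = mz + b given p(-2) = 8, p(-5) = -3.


p(z) = mz + b. Using p(-2)=8, p(-5)=-3:
m = (8 + 3)/(-2 + 5) = 11/3 = 11/3
b = 8 - m*(-2) = 8 + 22/3 = 46/3
p(z) = (11/3)z + (46/3)


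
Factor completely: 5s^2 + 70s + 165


Roots satisfy r1 + r2 = -b/a = -14 and r1*r2 = c/a = 33.
So r1 = -3, r2 = -11.
5s^2 + 70s + 165 = 5(s - r1)(s - r2) = 5(s + 3)(s + 11)


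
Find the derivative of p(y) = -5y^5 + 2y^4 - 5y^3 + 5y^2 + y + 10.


Apply the power rule term by term:
  d/dy(-5y^5) = -25y^4
  d/dy(2y^4) = 8y^3
  d/dy(-5y^3) = -15y^2
  d/dy(5y^2) = 10y
  d/dy(y) = 1
  d/dy(10) = 0
p'(y) = -25y^4 + 8y^3 - 15y^2 + 10y + 1


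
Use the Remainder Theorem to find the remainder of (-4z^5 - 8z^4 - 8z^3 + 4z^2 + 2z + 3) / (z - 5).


By the Remainder Theorem, the remainder equals p(5):
  -4*(5)^5 = -12500
  -8*(5)^4 = -5000
  -8*(5)^3 = -1000
  4*(5)^2 = 100
  2*(5)^1 = 10
  constant: 3
Sum: -12500 - 5000 - 1000 + 100 + 10 + 3 = -18387


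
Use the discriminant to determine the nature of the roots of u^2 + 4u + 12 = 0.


D = b^2 - 4ac = (4)^2 - 4(1)(12) = 16 - 48 = -32
Since D < 0: two complex conjugate roots (no real roots)


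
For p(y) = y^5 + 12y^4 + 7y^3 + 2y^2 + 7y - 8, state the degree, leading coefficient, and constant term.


Highest power of y is 5, with coefficient 1. Constant term is -8.
Degree = 5, leading coefficient = 1, constant term = -8


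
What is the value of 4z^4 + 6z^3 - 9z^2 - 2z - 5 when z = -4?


Using direct substitution:
  4 * (-4)^4 = 1024
  6 * (-4)^3 = -384
  -9 * (-4)^2 = -144
  -2 * (-4)^1 = 8
  constant: -5
Sum = 1024 - 384 - 144 + 8 - 5 = 499


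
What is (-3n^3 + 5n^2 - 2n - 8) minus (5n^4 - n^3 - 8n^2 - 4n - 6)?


Distribute the minus sign:
  (-3n^3 + 5n^2 - 2n - 8)
- (5n^4 - n^3 - 8n^2 - 4n - 6)
Negate second polynomial: -5n^4 + n^3 + 8n^2 + 4n + 6
Add: -5n^4 - 2n^3 + 13n^2 + 2n - 2


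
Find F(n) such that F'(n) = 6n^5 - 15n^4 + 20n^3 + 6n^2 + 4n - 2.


Reverse power rule on each term:
  ∫ 6n^5 dn = n^6
  ∫ -15n^4 dn = -3n^5
  ∫ 20n^3 dn = 5n^4
  ∫ 6n^2 dn = 2n^3
  ∫ 4n dn = 2n^2
  ∫ -2 dn = -2n
F(n) = n^6 - 3n^5 + 5n^4 + 2n^3 + 2n^2 - 2n + C


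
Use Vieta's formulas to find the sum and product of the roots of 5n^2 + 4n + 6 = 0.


For an^2+bn+c=0: sum = -b/a, product = c/a.
a=5, b=4, c=6
Sum = -(4)/5 = -4/5
Product = (6)/5 = 6/5


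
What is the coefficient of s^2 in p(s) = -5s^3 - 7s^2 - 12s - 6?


Read off the coefficient of s^2: -7


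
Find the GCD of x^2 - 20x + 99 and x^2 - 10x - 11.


Factor each:
  x^2 - 20x + 99 = (x - 11)(x - 9)
  x^2 - 10x - 11 = (x - 11)(x + 1)
Common monic factor: x - 11


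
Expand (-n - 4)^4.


Expand (-n - 4)^4 by repeated multiplication:
  (-n - 4)^2 = n^2 + 8n + 16
  (-n - 4)^3 = -n^3 - 12n^2 - 48n - 64
= n^4 + 16n^3 + 96n^2 + 256n + 256


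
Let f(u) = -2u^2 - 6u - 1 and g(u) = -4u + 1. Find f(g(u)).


Substitute g(u) into f:
f(g(u)) = -2*(-4u + 1)^2 + (-6)*(-4u + 1) + (-1)
(-4u + 1)^2 = 16u^2 - 8u + 1
Expand and combine: -32u^2 + 40u - 9


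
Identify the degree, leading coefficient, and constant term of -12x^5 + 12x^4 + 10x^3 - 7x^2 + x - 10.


Highest power of x is 5, with coefficient -12. Constant term is -10.
Degree = 5, leading coefficient = -12, constant term = -10


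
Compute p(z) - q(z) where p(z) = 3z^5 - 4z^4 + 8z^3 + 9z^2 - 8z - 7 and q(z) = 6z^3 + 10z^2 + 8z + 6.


Distribute the minus sign:
  (3z^5 - 4z^4 + 8z^3 + 9z^2 - 8z - 7)
- (6z^3 + 10z^2 + 8z + 6)
Negate second polynomial: -6z^3 - 10z^2 - 8z - 6
Add: 3z^5 - 4z^4 + 2z^3 - z^2 - 16z - 13


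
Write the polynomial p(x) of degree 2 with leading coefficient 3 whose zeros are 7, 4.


p(x) = 3(x - 7)(x - 4)
Expand: 3x^2 - 33x + 84


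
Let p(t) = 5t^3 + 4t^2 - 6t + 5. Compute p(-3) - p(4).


p(-3) = -76
p(4) = 365
p(-3) - p(4) = -76 - 365 = -441


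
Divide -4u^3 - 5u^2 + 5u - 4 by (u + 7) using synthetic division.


Synthetic division with c = -7. Coefficients: -4, -5, 5, -4
Bring down -4.
  -4 * -7 = 28; 28 - 5 = 23
  23 * -7 = -161; -161 + 5 = -156
  -156 * -7 = 1092; 1092 - 4 = 1088
Quotient: -4u^2 + 23u - 156, Remainder: 1088


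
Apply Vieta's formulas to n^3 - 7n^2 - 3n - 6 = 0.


Monic cubic n^3+bn^2+cn+d=0: sum=-b, pairwise sum=c, product=-d.
b=-7, c=-3, d=-6
r1+r2+r3 = 7
r1r2+r1r3+r2r3 = -3
r1r2r3 = 6


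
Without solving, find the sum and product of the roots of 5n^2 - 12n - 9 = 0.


For an^2+bn+c=0: sum = -b/a, product = c/a.
a=5, b=-12, c=-9
Sum = -(-12)/5 = 12/5
Product = (-9)/5 = -9/5


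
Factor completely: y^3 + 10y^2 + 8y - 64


Try integer roots (divisors of -64). y=-4: p(-4)=0.
Divide out (y + 4): quotient is y^2 + 6y - 16.
Factor the quadratic: (y + 8)(y - 2)
Result: (y + 4)(y + 8)(y - 2)


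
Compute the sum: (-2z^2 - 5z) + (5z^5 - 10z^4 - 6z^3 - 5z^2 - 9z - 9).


Align terms by degree and add:
  -2z^2 - 5z
+ 5z^5 - 10z^4 - 6z^3 - 5z^2 - 9z - 9
= 5z^5 - 10z^4 - 6z^3 - 7z^2 - 14z - 9


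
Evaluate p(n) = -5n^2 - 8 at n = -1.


Using direct substitution:
  -5 * (-1)^2 = -5
  0 * (-1)^1 = 0
  constant: -8
Sum = -5 + 0 - 8 = -13


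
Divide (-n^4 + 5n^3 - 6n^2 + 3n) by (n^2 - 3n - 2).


(-n^4 + 5n^3 - 6n^2 + 3n) / (n^2 - 3n - 2)
Step 1: -n^2 * (n^2 - 3n - 2) = -n^4 + 3n^3 + 2n^2; subtract.
Step 2: 2n * (n^2 - 3n - 2) = 2n^3 - 6n^2 - 4n; subtract.
Step 3: -2 * (n^2 - 3n - 2) = -2n^2 + 6n + 4; subtract.
Quotient: -n^2 + 2n - 2, Remainder: n - 4


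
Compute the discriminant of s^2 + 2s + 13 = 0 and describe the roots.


D = b^2 - 4ac = (2)^2 - 4(1)(13) = 4 - 52 = -48
Since D < 0: two complex conjugate roots (no real roots)


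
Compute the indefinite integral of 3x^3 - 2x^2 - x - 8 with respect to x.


Reverse power rule on each term:
  ∫ 3x^3 dx = (3/4)x^4
  ∫ -2x^2 dx = -(2/3)x^3
  ∫ -x dx = -(1/2)x^2
  ∫ -8 dx = -8x
F(x) = (3/4)x^4 - (2/3)x^3 - (1/2)x^2 - 8x + C


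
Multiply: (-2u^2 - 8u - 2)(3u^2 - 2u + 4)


Distribute each term of the first polynomial:
  (-2u^2)(3u^2 - 2u + 4) = -6u^4 + 4u^3 - 8u^2
  (-8u)(3u^2 - 2u + 4) = -24u^3 + 16u^2 - 32u
  (-2)(3u^2 - 2u + 4) = -6u^2 + 4u - 8
Sum: -6u^4 - 20u^3 + 2u^2 - 28u - 8


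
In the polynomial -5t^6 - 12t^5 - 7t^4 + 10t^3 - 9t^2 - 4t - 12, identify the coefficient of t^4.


Read off the coefficient of t^4: -7


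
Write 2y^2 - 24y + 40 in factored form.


Roots satisfy r1 + r2 = -b/a = 12 and r1*r2 = c/a = 20.
So r1 = 10, r2 = 2.
2y^2 - 24y + 40 = 2(y - r1)(y - r2) = 2(y - 10)(y - 2)


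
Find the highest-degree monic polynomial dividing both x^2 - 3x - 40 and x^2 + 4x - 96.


Factor each:
  x^2 - 3x - 40 = (x - 8)(x + 5)
  x^2 + 4x - 96 = (x - 8)(x + 12)
Common monic factor: x - 8


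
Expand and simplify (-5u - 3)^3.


Expand (-5u - 3)^3 by repeated multiplication:
  (-5u - 3)^2 = 25u^2 + 30u + 9
= -125u^3 - 225u^2 - 135u - 27


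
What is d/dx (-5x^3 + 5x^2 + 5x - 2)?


Apply the power rule term by term:
  d/dx(-5x^3) = -15x^2
  d/dx(5x^2) = 10x
  d/dx(5x) = 5
  d/dx(-2) = 0
p'(x) = -15x^2 + 10x + 5


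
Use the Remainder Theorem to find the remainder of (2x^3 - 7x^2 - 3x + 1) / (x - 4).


By the Remainder Theorem, the remainder equals p(4):
  2*(4)^3 = 128
  -7*(4)^2 = -112
  -3*(4)^1 = -12
  constant: 1
Sum: 128 - 112 - 12 + 1 = 5


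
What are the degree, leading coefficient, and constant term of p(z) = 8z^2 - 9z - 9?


Highest power of z is 2, with coefficient 8. Constant term is -9.
Degree = 2, leading coefficient = 8, constant term = -9


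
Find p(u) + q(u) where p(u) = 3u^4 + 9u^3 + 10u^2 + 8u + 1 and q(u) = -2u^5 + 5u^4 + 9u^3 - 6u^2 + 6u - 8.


Align terms by degree and add:
  3u^4 + 9u^3 + 10u^2 + 8u + 1
  -2u^5 + 5u^4 + 9u^3 - 6u^2 + 6u - 8
= -2u^5 + 8u^4 + 18u^3 + 4u^2 + 14u - 7


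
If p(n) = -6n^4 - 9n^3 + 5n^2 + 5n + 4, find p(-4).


Using direct substitution:
  -6 * (-4)^4 = -1536
  -9 * (-4)^3 = 576
  5 * (-4)^2 = 80
  5 * (-4)^1 = -20
  constant: 4
Sum = -1536 + 576 + 80 - 20 + 4 = -896


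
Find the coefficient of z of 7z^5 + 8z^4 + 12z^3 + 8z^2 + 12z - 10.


Read off the coefficient of z: 12


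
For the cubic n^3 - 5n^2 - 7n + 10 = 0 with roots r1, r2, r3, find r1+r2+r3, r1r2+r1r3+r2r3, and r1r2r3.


Monic cubic n^3+bn^2+cn+d=0: sum=-b, pairwise sum=c, product=-d.
b=-5, c=-7, d=10
r1+r2+r3 = 5
r1r2+r1r3+r2r3 = -7
r1r2r3 = -10


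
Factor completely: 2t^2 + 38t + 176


Roots satisfy r1 + r2 = -b/a = -19 and r1*r2 = c/a = 88.
So r1 = -8, r2 = -11.
2t^2 + 38t + 176 = 2(t - r1)(t - r2) = 2(t + 8)(t + 11)


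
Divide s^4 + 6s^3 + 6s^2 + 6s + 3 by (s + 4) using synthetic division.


Synthetic division with c = -4. Coefficients: 1, 6, 6, 6, 3
Bring down 1.
  1 * -4 = -4; -4 + 6 = 2
  2 * -4 = -8; -8 + 6 = -2
  -2 * -4 = 8; 8 + 6 = 14
  14 * -4 = -56; -56 + 3 = -53
Quotient: s^3 + 2s^2 - 2s + 14, Remainder: -53


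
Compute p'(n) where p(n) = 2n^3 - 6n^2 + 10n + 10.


Apply the power rule term by term:
  d/dn(2n^3) = 6n^2
  d/dn(-6n^2) = -12n
  d/dn(10n) = 10
  d/dn(10) = 0
p'(n) = 6n^2 - 12n + 10


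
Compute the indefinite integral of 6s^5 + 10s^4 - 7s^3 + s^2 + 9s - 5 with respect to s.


Reverse power rule on each term:
  ∫ 6s^5 ds = s^6
  ∫ 10s^4 ds = 2s^5
  ∫ -7s^3 ds = -(7/4)s^4
  ∫ s^2 ds = (1/3)s^3
  ∫ 9s ds = (9/2)s^2
  ∫ -5 ds = -5s
F(s) = s^6 + 2s^5 - (7/4)s^4 + (1/3)s^3 + (9/2)s^2 - 5s + C


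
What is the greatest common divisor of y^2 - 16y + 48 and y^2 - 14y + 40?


Factor each:
  y^2 - 16y + 48 = (y - 4)(y - 12)
  y^2 - 14y + 40 = (y - 4)(y - 10)
Common monic factor: y - 4


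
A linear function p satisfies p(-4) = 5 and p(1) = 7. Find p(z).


p(z) = mz + b. Using p(-4)=5, p(1)=7:
m = (5 - 7)/(-4 - 1) = -2/-5 = 2/5
b = 5 - m*(-4) = 5 + 8/5 = 33/5
p(z) = (2/5)z + (33/5)


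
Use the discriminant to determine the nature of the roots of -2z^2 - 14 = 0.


D = b^2 - 4ac = (0)^2 - 4(-2)(-14) = 0 - 112 = -112
Since D < 0: two complex conjugate roots (no real roots)


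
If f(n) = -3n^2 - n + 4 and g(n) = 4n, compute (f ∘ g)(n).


Substitute g(n) into f:
f(g(n)) = -3*(4n)^2 + (-1)*(4n) + 4
(4n)^2 = 16n^2
Expand and combine: -48n^2 - 4n + 4


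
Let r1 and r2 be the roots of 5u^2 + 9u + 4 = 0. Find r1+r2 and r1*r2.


For au^2+bu+c=0: sum = -b/a, product = c/a.
a=5, b=9, c=4
Sum = -(9)/5 = -9/5
Product = (4)/5 = 4/5


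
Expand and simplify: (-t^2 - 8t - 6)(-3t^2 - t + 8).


Distribute each term of the first polynomial:
  (-t^2)(-3t^2 - t + 8) = 3t^4 + t^3 - 8t^2
  (-8t)(-3t^2 - t + 8) = 24t^3 + 8t^2 - 64t
  (-6)(-3t^2 - t + 8) = 18t^2 + 6t - 48
Sum: 3t^4 + 25t^3 + 18t^2 - 58t - 48


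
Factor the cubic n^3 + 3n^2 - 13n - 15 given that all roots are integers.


Try integer roots (divisors of -15). n=-1: p(-1)=0.
Divide out (n + 1): quotient is n^2 + 2n - 15.
Factor the quadratic: (n - 3)(n + 5)
Result: (n + 1)(n - 3)(n + 5)


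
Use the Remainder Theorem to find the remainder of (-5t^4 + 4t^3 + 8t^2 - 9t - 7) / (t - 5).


By the Remainder Theorem, the remainder equals p(5):
  -5*(5)^4 = -3125
  4*(5)^3 = 500
  8*(5)^2 = 200
  -9*(5)^1 = -45
  constant: -7
Sum: -3125 + 500 + 200 - 45 - 7 = -2477


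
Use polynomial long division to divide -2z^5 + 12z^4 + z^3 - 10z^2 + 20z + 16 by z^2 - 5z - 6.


(-2z^5 + 12z^4 + z^3 - 10z^2 + 20z + 16) / (z^2 - 5z - 6)
Step 1: -2z^3 * (z^2 - 5z - 6) = -2z^5 + 10z^4 + 12z^3; subtract.
Step 2: 2z^2 * (z^2 - 5z - 6) = 2z^4 - 10z^3 - 12z^2; subtract.
Step 3: -z * (z^2 - 5z - 6) = -z^3 + 5z^2 + 6z; subtract.
Step 4: -3 * (z^2 - 5z - 6) = -3z^2 + 15z + 18; subtract.
Quotient: -2z^3 + 2z^2 - z - 3, Remainder: -z - 2


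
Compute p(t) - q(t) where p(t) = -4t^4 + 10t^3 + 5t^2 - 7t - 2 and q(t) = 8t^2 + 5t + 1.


Distribute the minus sign:
  (-4t^4 + 10t^3 + 5t^2 - 7t - 2)
- (8t^2 + 5t + 1)
Negate second polynomial: -8t^2 - 5t - 1
Add: -4t^4 + 10t^3 - 3t^2 - 12t - 3


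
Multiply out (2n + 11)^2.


Expand (2n + 11)^2 by repeated multiplication:
= 4n^2 + 44n + 121


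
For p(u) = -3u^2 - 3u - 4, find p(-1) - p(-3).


p(-1) = -4
p(-3) = -22
p(-1) - p(-3) = -4 + 22 = 18


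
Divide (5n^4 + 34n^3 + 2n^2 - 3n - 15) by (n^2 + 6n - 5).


(5n^4 + 34n^3 + 2n^2 - 3n - 15) / (n^2 + 6n - 5)
Step 1: 5n^2 * (n^2 + 6n - 5) = 5n^4 + 30n^3 - 25n^2; subtract.
Step 2: 4n * (n^2 + 6n - 5) = 4n^3 + 24n^2 - 20n; subtract.
Step 3: 3 * (n^2 + 6n - 5) = 3n^2 + 18n - 15; subtract.
Quotient: 5n^2 + 4n + 3, Remainder: -n


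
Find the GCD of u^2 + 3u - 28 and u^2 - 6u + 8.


Factor each:
  u^2 + 3u - 28 = (u - 4)(u + 7)
  u^2 - 6u + 8 = (u - 4)(u - 2)
Common monic factor: u - 4


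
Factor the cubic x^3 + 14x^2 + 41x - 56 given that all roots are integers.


Try integer roots (divisors of -56). x=-8: p(-8)=0.
Divide out (x + 8): quotient is x^2 + 6x - 7.
Factor the quadratic: (x + 7)(x - 1)
Result: (x + 8)(x + 7)(x - 1)


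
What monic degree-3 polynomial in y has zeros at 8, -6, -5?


p(y) = (y - 8)(y + 6)(y + 5)
Expand: y^3 + 3y^2 - 58y - 240
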